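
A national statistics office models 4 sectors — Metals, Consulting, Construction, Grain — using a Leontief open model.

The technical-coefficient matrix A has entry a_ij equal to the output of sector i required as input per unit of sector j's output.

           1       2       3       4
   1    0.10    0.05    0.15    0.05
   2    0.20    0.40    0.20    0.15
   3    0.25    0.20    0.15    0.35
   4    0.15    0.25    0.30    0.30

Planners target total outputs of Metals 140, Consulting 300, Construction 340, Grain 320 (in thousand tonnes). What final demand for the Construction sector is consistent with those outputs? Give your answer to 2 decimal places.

I − A =
  [   0.90    -0.05    -0.15    -0.05]
  [  -0.20     0.60    -0.20    -0.15]
  [  -0.25    -0.20     0.85    -0.35]
  [  -0.15    -0.25    -0.30     0.70]
d = (I − A) x:
  d_1 = (+0.90)·140 + (-0.05)·300 + (-0.15)·340 + (-0.05)·320 = 44.00
  d_2 = (-0.20)·140 + (+0.60)·300 + (-0.20)·340 + (-0.15)·320 = 36.00
  d_3 = (-0.25)·140 + (-0.20)·300 + (+0.85)·340 + (-0.35)·320 = 82.00
  d_4 = (-0.15)·140 + (-0.25)·300 + (-0.30)·340 + (+0.70)·320 = 26.00

d_3 = 82.00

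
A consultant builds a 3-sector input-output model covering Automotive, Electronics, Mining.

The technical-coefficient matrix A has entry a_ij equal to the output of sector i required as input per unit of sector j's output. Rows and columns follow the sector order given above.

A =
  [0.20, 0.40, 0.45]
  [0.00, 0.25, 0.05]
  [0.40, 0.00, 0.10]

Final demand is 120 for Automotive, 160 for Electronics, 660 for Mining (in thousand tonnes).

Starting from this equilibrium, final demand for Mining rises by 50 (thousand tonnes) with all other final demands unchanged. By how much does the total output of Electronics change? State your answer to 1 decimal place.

I − A =
  [   0.80    -0.40    -0.45]
  [   0.00     0.75    -0.05]
  [  -0.40     0.00     0.90]
Cofactors of I−A, C_ij = (−1)^(i+j)·(minor ij) (rows/columns in the sector order above):
  C_11 = (0.75)(0.90) − (-0.05)(0.00) = 0.6750
  C_12 = −[(0.00)(0.90) − (-0.05)(-0.40)] = 0.0200
  C_13 = (0.00)(0.00) − (0.75)(-0.40) = 0.3000
  C_21 = −[(-0.40)(0.90) − (-0.45)(0.00)] = 0.3600
  C_22 = (0.80)(0.90) − (-0.45)(-0.40) = 0.5400
  C_23 = −[(0.80)(0.00) − (-0.40)(-0.40)] = 0.1600
  C_31 = (-0.40)(-0.05) − (-0.45)(0.75) = 0.3575
  C_32 = −[(0.80)(-0.05) − (-0.45)(0.00)] = 0.0400
  C_33 = (0.80)(0.75) − (-0.40)(0.00) = 0.6000
det(I−A) = Σ_j (I−A)_1j·C_1j = (0.80)(0.6750) + (-0.40)(0.0200) + (-0.45)(0.3000) = 0.3970
adj(I−A) = Cᵀ =
  [ 0.6750   0.3600   0.3575]
  [ 0.0200   0.5400   0.0400]
  [ 0.3000   0.1600   0.6000]
(I − A)⁻¹ = adj(I−A) / det(I−A) ≈
  [   1.7003     0.9068     0.9005]
  [   0.0504     1.3602     0.1008]
  [   0.7557     0.4030     1.5113]
Δx = (I − A)⁻¹ Δd with Δd having +50 in the Mining component and 0 elsewhere.
So Δx_E = L_EM · (+50), where L_EM = adj(I−A)_EM / det(I−A) = 0.0400 / 0.3970.
Δx_E = 0.0400 × (+50) / 0.3970 = 2.00 / 0.3970 ≈ 5.0.

Δx_E = 5.0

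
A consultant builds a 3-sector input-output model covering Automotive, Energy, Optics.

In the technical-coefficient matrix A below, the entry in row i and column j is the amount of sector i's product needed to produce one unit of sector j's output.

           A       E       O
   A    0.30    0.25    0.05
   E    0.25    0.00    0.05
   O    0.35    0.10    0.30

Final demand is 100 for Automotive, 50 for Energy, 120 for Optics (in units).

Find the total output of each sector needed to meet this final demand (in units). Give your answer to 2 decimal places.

I − A =
  [   0.70    -0.25    -0.05]
  [  -0.25     1.00    -0.05]
  [  -0.35    -0.10     0.70]
Cofactors of I−A, C_ij = (−1)^(i+j)·(minor ij) (rows/columns in the sector order above):
  C_11 = (1.00)(0.70) − (-0.05)(-0.10) = 0.6950
  C_12 = −[(-0.25)(0.70) − (-0.05)(-0.35)] = 0.1925
  C_13 = (-0.25)(-0.10) − (1.00)(-0.35) = 0.3750
  C_21 = −[(-0.25)(0.70) − (-0.05)(-0.10)] = 0.1800
  C_22 = (0.70)(0.70) − (-0.05)(-0.35) = 0.4725
  C_23 = −[(0.70)(-0.10) − (-0.25)(-0.35)] = 0.1575
  C_31 = (-0.25)(-0.05) − (-0.05)(1.00) = 0.0625
  C_32 = −[(0.70)(-0.05) − (-0.05)(-0.25)] = 0.0475
  C_33 = (0.70)(1.00) − (-0.25)(-0.25) = 0.6375
det(I−A) = Σ_j (I−A)_1j·C_1j = (0.70)(0.6950) + (-0.25)(0.1925) + (-0.05)(0.3750) = 0.419625
adj(I−A) = Cᵀ =
  [ 0.6950   0.1800   0.0625]
  [ 0.1925   0.4725   0.0475]
  [ 0.3750   0.1575   0.6375]
(I − A)⁻¹ = adj(I−A) / det(I−A) ≈
  [   1.6562     0.4290     0.1489]
  [   0.4587     1.1260     0.1132]
  [   0.8937     0.3753     1.5192]
x = (I − A)⁻¹ d = adj(I−A)·d / det(I−A), with det(I−A) = 0.419625:
  x_A = (0.6950·100 + 0.1800·50 + 0.0625·120) / 0.419625 = 86.00 / 0.419625 ≈ 204.94
  x_E = (0.1925·100 + 0.4725·50 + 0.0475·120) / 0.419625 = 48.575 / 0.419625 ≈ 115.76
  x_O = (0.3750·100 + 0.1575·50 + 0.6375·120) / 0.419625 = 121.875 / 0.419625 ≈ 290.44

x_A = 204.94, x_E = 115.76, x_O = 290.44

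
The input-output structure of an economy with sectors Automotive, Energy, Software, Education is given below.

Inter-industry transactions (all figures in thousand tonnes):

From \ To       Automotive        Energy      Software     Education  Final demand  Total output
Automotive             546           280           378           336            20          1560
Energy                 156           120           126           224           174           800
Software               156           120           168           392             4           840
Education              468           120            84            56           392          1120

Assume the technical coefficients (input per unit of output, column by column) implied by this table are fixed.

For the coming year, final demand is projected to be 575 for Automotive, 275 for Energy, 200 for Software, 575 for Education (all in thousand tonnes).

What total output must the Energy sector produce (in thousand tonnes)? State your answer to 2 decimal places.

x_2 = 1949.88

Technical coefficients a_ij = z_ij / X_j:
  a_11 = 546/1560 = 0.35, a_21 = 156/1560 = 0.10, a_31 = 156/1560 = 0.10, a_41 = 468/1560 = 0.30
  a_12 = 280/800 = 0.35, a_22 = 120/800 = 0.15, a_32 = 120/800 = 0.15, a_42 = 120/800 = 0.15
  a_13 = 378/840 = 0.45, a_23 = 126/840 = 0.15, a_33 = 168/840 = 0.20, a_43 = 84/840 = 0.10
  a_14 = 336/1120 = 0.30, a_24 = 224/1120 = 0.20, a_34 = 392/1120 = 0.35, a_44 = 56/1120 = 0.05
I − A =
  [   0.65    -0.35    -0.45    -0.30]
  [  -0.10     0.85    -0.15    -0.20]
  [  -0.10    -0.15     0.80    -0.35]
  [  -0.30    -0.15    -0.10     0.95]
Compute the cofactors C_ij = (−1)^(i+j)·(3×3 minor ij) of I−A; the adjugate is their transpose:
adj(I−A) = Cᵀ =
  [ 0.560000   0.382000   0.439000   0.419000]
  [ 0.152500   0.306250   0.164875   0.173375]
  [ 0.195500   0.187750   0.370125   0.237625]
  [ 0.221500   0.188750   0.203625   0.349125]
det(I−A) = Σ_j (I−A)_1j·C_1j = (0.65)(0.560000) + (-0.35)(0.152500) + (-0.45)(0.195500) + (-0.30)(0.221500) = 0.1562
(I − A)⁻¹ = adj(I−A) / det(I−A) ≈
  [   3.5851     2.4456     2.8105     2.6825]
  [   0.9763     1.9606     1.0555     1.1100]
  [   1.2516     1.2020     2.3696     1.5213]
  [   1.4181     1.2084     1.3036     2.2351]
x = (I − A)⁻¹ d = adj(I−A)·d / det(I−A), with det(I−A) = 0.1562:
  x_1 = (0.560000·575 + 0.382000·275 + 0.439000·200 + 0.419000·575) / 0.1562 = 755.775 / 0.1562 ≈ 4838.51
  x_2 = (0.152500·575 + 0.306250·275 + 0.164875·200 + 0.173375·575) / 0.1562 = 304.571875 / 0.1562 ≈ 1949.88
  x_3 = (0.195500·575 + 0.187750·275 + 0.370125·200 + 0.237625·575) / 0.1562 = 374.703125 / 0.1562 ≈ 2398.87
  x_4 = (0.221500·575 + 0.188750·275 + 0.203625·200 + 0.349125·575) / 0.1562 = 420.740625 / 0.1562 ≈ 2693.60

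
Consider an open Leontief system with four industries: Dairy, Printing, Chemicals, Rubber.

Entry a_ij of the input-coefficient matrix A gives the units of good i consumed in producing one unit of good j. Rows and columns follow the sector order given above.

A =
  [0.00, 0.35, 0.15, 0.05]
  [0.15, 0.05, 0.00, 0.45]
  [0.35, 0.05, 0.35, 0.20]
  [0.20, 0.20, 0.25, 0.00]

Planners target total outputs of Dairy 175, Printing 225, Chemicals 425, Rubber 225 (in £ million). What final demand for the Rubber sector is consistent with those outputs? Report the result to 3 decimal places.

I − A =
  [   1.00    -0.35    -0.15    -0.05]
  [  -0.15     0.95     0.00    -0.45]
  [  -0.35    -0.05     0.65    -0.20]
  [  -0.20    -0.20    -0.25     1.00]
d = (I − A) x:
  d_D = (+1.00)·175 + (-0.35)·225 + (-0.15)·425 + (-0.05)·225 = 21.250
  d_P = (-0.15)·175 + (+0.95)·225 + (+0.00)·425 + (-0.45)·225 = 86.250
  d_C = (-0.35)·175 + (-0.05)·225 + (+0.65)·425 + (-0.20)·225 = 158.750
  d_R = (-0.20)·175 + (-0.20)·225 + (-0.25)·425 + (+1.00)·225 = 38.750

d_R = 38.750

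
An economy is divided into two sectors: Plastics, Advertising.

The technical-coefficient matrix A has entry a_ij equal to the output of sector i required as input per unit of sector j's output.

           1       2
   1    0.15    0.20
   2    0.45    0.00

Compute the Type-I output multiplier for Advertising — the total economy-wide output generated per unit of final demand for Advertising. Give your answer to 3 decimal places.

m_2 = 1.382

I − A =
  [   0.85    -0.20]
  [  -0.45     1.00]
det(I−A) = (0.85)(1.00) − (-0.20)(-0.45) = 0.7600
adj(I−A) = [[1.00, 0.20], [0.45, 0.85]]
(I − A)⁻¹ = adj(I−A) / det(I−A) ≈
  [   1.3158     0.2632]
  [   0.5921     1.1184]
The output multiplier for sector j is the column-j sum of the Leontief inverse (I − A)⁻¹ = adj(I−A) / det(I−A).
Column 2 of adj(I−A): (0.20, 0.85); det(I−A) = 0.7600.
m_2 = (0.20 + 0.85) / 0.7600 = 1.05 / 0.7600 ≈ 1.382.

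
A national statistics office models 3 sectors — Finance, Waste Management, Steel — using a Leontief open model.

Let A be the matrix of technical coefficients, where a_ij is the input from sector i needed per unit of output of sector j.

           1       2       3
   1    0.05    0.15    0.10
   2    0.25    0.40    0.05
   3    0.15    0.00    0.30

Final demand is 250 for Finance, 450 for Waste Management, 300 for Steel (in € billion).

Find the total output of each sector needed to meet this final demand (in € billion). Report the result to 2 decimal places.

x_1 = 475.70, x_2 = 992.42, x_3 = 530.51

I − A =
  [   0.95    -0.15    -0.10]
  [  -0.25     0.60    -0.05]
  [  -0.15     0.00     0.70]
Cofactors of I−A, C_ij = (−1)^(i+j)·(minor ij) (rows/columns in the sector order above):
  C_11 = (0.60)(0.70) − (-0.05)(0.00) = 0.4200
  C_12 = −[(-0.25)(0.70) − (-0.05)(-0.15)] = 0.1825
  C_13 = (-0.25)(0.00) − (0.60)(-0.15) = 0.0900
  C_21 = −[(-0.15)(0.70) − (-0.10)(0.00)] = 0.1050
  C_22 = (0.95)(0.70) − (-0.10)(-0.15) = 0.6500
  C_23 = −[(0.95)(0.00) − (-0.15)(-0.15)] = 0.0225
  C_31 = (-0.15)(-0.05) − (-0.10)(0.60) = 0.0675
  C_32 = −[(0.95)(-0.05) − (-0.10)(-0.25)] = 0.0725
  C_33 = (0.95)(0.60) − (-0.15)(-0.25) = 0.5325
det(I−A) = Σ_j (I−A)_1j·C_1j = (0.95)(0.4200) + (-0.15)(0.1825) + (-0.10)(0.0900) = 0.362625
adj(I−A) = Cᵀ =
  [ 0.4200   0.1050   0.0675]
  [ 0.1825   0.6500   0.0725]
  [ 0.0900   0.0225   0.5325]
(I − A)⁻¹ = adj(I−A) / det(I−A) ≈
  [   1.1582     0.2896     0.1861]
  [   0.5033     1.7925     0.1999]
  [   0.2482     0.0620     1.4685]
x = (I − A)⁻¹ d = adj(I−A)·d / det(I−A), with det(I−A) = 0.362625:
  x_1 = (0.4200·250 + 0.1050·450 + 0.0675·300) / 0.362625 = 172.50 / 0.362625 ≈ 475.70
  x_2 = (0.1825·250 + 0.6500·450 + 0.0725·300) / 0.362625 = 359.875 / 0.362625 ≈ 992.42
  x_3 = (0.0900·250 + 0.0225·450 + 0.5325·300) / 0.362625 = 192.375 / 0.362625 ≈ 530.51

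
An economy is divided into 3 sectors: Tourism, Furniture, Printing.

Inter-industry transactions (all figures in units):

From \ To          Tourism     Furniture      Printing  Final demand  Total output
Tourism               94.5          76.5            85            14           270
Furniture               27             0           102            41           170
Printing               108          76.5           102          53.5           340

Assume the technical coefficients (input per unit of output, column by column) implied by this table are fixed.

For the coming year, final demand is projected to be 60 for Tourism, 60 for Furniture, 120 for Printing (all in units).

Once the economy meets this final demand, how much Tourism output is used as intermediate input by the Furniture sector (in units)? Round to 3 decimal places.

z_TF = 155.982

Technical coefficients a_ij = z_ij / X_j:
  a_TT = 94.5/270 = 0.35, a_FT = 27/270 = 0.10, a_PT = 108/270 = 0.40
  a_TF = 76.5/170 = 0.45, a_FF = 0/170 = 0.00, a_PF = 76.5/170 = 0.45
  a_TP = 85/340 = 0.25, a_FP = 102/340 = 0.30, a_PP = 102/340 = 0.30
I − A =
  [   0.65    -0.45    -0.25]
  [  -0.10     1.00    -0.30]
  [  -0.40    -0.45     0.70]
Cofactors of I−A, C_ij = (−1)^(i+j)·(minor ij) (rows/columns in the sector order above):
  C_11 = (1.00)(0.70) − (-0.30)(-0.45) = 0.5650
  C_12 = −[(-0.10)(0.70) − (-0.30)(-0.40)] = 0.1900
  C_13 = (-0.10)(-0.45) − (1.00)(-0.40) = 0.4450
  C_21 = −[(-0.45)(0.70) − (-0.25)(-0.45)] = 0.4275
  C_22 = (0.65)(0.70) − (-0.25)(-0.40) = 0.3550
  C_23 = −[(0.65)(-0.45) − (-0.45)(-0.40)] = 0.4725
  C_31 = (-0.45)(-0.30) − (-0.25)(1.00) = 0.3850
  C_32 = −[(0.65)(-0.30) − (-0.25)(-0.10)] = 0.2200
  C_33 = (0.65)(1.00) − (-0.45)(-0.10) = 0.6050
det(I−A) = Σ_j (I−A)_1j·C_1j = (0.65)(0.5650) + (-0.45)(0.1900) + (-0.25)(0.4450) = 0.1705
adj(I−A) = Cᵀ =
  [ 0.5650   0.4275   0.3850]
  [ 0.1900   0.3550   0.2200]
  [ 0.4450   0.4725   0.6050]
(I − A)⁻¹ = adj(I−A) / det(I−A) ≈
  [   3.3138     2.5073     2.2581]
  [   1.1144     2.0821     1.2903]
  [   2.6100     2.7713     3.5484]
First solve x = (I − A)⁻¹ d = adj(I−A)·d / det(I−A); in particular x_F = (0.1900·60 + 0.3550·60 + 0.2200·120) / 0.1705 = 59.10 / 0.1705 ≈ 346.62757.
Intermediate flow from T to F: z_TF = a_TF · x_F = 0.45 × 59.10 / 0.1705 = 26.595 / 0.1705 ≈ 155.982.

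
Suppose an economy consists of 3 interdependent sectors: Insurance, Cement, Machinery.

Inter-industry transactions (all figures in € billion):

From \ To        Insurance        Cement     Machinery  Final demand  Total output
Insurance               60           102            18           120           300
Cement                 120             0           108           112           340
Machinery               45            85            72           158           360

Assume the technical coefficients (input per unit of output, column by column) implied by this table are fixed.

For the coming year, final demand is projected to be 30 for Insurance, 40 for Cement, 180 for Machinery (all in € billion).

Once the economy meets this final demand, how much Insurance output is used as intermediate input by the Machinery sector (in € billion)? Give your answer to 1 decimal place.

z_IM = 15.3

Technical coefficients a_ij = z_ij / X_j:
  a_II = 60/300 = 0.20, a_CI = 120/300 = 0.40, a_MI = 45/300 = 0.15
  a_IC = 102/340 = 0.30, a_CC = 0/340 = 0.00, a_MC = 85/340 = 0.25
  a_IM = 18/360 = 0.05, a_CM = 108/360 = 0.30, a_MM = 72/360 = 0.20
I − A =
  [   0.80    -0.30    -0.05]
  [  -0.40     1.00    -0.30]
  [  -0.15    -0.25     0.80]
Cofactors of I−A, C_ij = (−1)^(i+j)·(minor ij) (rows/columns in the sector order above):
  C_11 = (1.00)(0.80) − (-0.30)(-0.25) = 0.7250
  C_12 = −[(-0.40)(0.80) − (-0.30)(-0.15)] = 0.3650
  C_13 = (-0.40)(-0.25) − (1.00)(-0.15) = 0.2500
  C_21 = −[(-0.30)(0.80) − (-0.05)(-0.25)] = 0.2525
  C_22 = (0.80)(0.80) − (-0.05)(-0.15) = 0.6325
  C_23 = −[(0.80)(-0.25) − (-0.30)(-0.15)] = 0.2450
  C_31 = (-0.30)(-0.30) − (-0.05)(1.00) = 0.1400
  C_32 = −[(0.80)(-0.30) − (-0.05)(-0.40)] = 0.2600
  C_33 = (0.80)(1.00) − (-0.30)(-0.40) = 0.6800
det(I−A) = Σ_j (I−A)_1j·C_1j = (0.80)(0.7250) + (-0.30)(0.3650) + (-0.05)(0.2500) = 0.4580
adj(I−A) = Cᵀ =
  [ 0.7250   0.2525   0.1400]
  [ 0.3650   0.6325   0.2600]
  [ 0.2500   0.2450   0.6800]
(I − A)⁻¹ = adj(I−A) / det(I−A) ≈
  [   1.5830     0.5513     0.3057]
  [   0.7969     1.3810     0.5677]
  [   0.5459     0.5349     1.4847]
First solve x = (I − A)⁻¹ d = adj(I−A)·d / det(I−A); in particular x_M = (0.2500·30 + 0.2450·40 + 0.6800·180) / 0.4580 = 139.70 / 0.4580 ≈ 305.022.
Intermediate flow from I to M: z_IM = a_IM · x_M = 0.05 × 139.70 / 0.4580 = 6.985 / 0.4580 ≈ 15.3.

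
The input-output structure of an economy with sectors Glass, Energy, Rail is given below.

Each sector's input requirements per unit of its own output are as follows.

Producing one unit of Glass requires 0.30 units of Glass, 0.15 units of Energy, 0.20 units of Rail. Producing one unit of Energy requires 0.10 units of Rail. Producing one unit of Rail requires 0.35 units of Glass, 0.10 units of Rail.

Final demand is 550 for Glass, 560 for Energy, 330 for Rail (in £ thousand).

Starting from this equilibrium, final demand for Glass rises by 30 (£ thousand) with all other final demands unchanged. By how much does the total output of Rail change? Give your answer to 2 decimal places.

Δx_3 = 11.63

I − A =
  [   0.70     0.00    -0.35]
  [  -0.15     1.00     0.00]
  [  -0.20    -0.10     0.90]
Cofactors of I−A, C_ij = (−1)^(i+j)·(minor ij) (rows/columns in the sector order above):
  C_11 = (1.00)(0.90) − (0.00)(-0.10) = 0.9000
  C_12 = −[(-0.15)(0.90) − (0.00)(-0.20)] = 0.1350
  C_13 = (-0.15)(-0.10) − (1.00)(-0.20) = 0.2150
  C_21 = −[(0.00)(0.90) − (-0.35)(-0.10)] = 0.0350
  C_22 = (0.70)(0.90) − (-0.35)(-0.20) = 0.5600
  C_23 = −[(0.70)(-0.10) − (0.00)(-0.20)] = 0.0700
  C_31 = (0.00)(0.00) − (-0.35)(1.00) = 0.3500
  C_32 = −[(0.70)(0.00) − (-0.35)(-0.15)] = 0.0525
  C_33 = (0.70)(1.00) − (0.00)(-0.15) = 0.7000
det(I−A) = Σ_j (I−A)_1j·C_1j = (0.70)(0.9000) + (0.00)(0.1350) + (-0.35)(0.2150) = 0.55475
adj(I−A) = Cᵀ =
  [ 0.9000   0.0350   0.3500]
  [ 0.1350   0.5600   0.0525]
  [ 0.2150   0.0700   0.7000]
(I − A)⁻¹ = adj(I−A) / det(I−A) ≈
  [   1.6224     0.0631     0.6309]
  [   0.2434     1.0095     0.0946]
  [   0.3876     0.1262     1.2618]
Δx = (I − A)⁻¹ Δd with Δd having +30 in the Glass component and 0 elsewhere.
So Δx_3 = L_31 · (+30), where L_31 = adj(I−A)_31 / det(I−A) = 0.2150 / 0.55475.
Δx_3 = 0.2150 × (+30) / 0.55475 = 6.45 / 0.55475 ≈ 11.63.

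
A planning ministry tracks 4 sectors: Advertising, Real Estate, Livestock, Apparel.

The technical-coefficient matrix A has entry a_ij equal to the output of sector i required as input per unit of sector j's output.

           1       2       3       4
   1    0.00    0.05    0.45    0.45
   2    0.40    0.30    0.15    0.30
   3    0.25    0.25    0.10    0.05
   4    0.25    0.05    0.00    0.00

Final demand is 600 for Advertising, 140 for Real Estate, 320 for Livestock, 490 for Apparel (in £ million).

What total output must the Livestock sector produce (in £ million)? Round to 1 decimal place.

I − A =
  [   1.00    -0.05    -0.45    -0.45]
  [  -0.40     0.70    -0.15    -0.30]
  [  -0.25    -0.25     0.90    -0.05]
  [  -0.25    -0.05     0.00     1.00]
Compute the cofactors C_ij = (−1)^(i+j)·(3×3 minor ij) of I−A; the adjugate is their transpose:
adj(I−A) = Cᵀ =
  [ 0.578625   0.178875   0.319125   0.330000]
  [ 0.466875   0.680625   0.346875   0.431625]
  [ 0.299750   0.243125   0.573500   0.236500]
  [ 0.168000   0.078750   0.097125   0.448875]
det(I−A) = Σ_j (I−A)_1j·C_1j = (1.00)(0.578625) + (-0.05)(0.466875) + (-0.45)(0.299750) + (-0.45)(0.168000) = 0.34479375
(I − A)⁻¹ = adj(I−A) / det(I−A) ≈
  [   1.6782     0.5188     0.9256     0.9571]
  [   1.3541     1.9740     1.0060     1.2518]
  [   0.8694     0.7051     1.6633     0.6859]
  [   0.4872     0.2284     0.2817     1.3019]
x = (I − A)⁻¹ d = adj(I−A)·d / det(I−A), with det(I−A) = 0.34479375:
  x_1 = (0.578625·600 + 0.178875·140 + 0.319125·320 + 0.330000·490) / 0.34479375 = 636.0375 / 0.34479375 ≈ 1844.7
  x_2 = (0.466875·600 + 0.680625·140 + 0.346875·320 + 0.431625·490) / 0.34479375 = 697.90875 / 0.34479375 ≈ 2024.1
  x_3 = (0.299750·600 + 0.243125·140 + 0.573500·320 + 0.236500·490) / 0.34479375 = 513.2925 / 0.34479375 ≈ 1488.7
  x_4 = (0.168000·600 + 0.078750·140 + 0.097125·320 + 0.448875·490) / 0.34479375 = 362.85375 / 0.34479375 ≈ 1052.4

x_3 = 1488.7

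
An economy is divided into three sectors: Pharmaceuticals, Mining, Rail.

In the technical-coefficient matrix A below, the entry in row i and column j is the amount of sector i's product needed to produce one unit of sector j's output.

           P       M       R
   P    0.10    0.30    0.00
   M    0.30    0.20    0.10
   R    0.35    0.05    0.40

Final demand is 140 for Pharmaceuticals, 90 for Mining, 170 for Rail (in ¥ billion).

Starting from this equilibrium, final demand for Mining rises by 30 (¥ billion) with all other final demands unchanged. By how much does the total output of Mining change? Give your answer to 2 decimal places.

I − A =
  [   0.90    -0.30     0.00]
  [  -0.30     0.80    -0.10]
  [  -0.35    -0.05     0.60]
Cofactors of I−A, C_ij = (−1)^(i+j)·(minor ij) (rows/columns in the sector order above):
  C_11 = (0.80)(0.60) − (-0.10)(-0.05) = 0.4750
  C_12 = −[(-0.30)(0.60) − (-0.10)(-0.35)] = 0.2150
  C_13 = (-0.30)(-0.05) − (0.80)(-0.35) = 0.2950
  C_21 = −[(-0.30)(0.60) − (0.00)(-0.05)] = 0.1800
  C_22 = (0.90)(0.60) − (0.00)(-0.35) = 0.5400
  C_23 = −[(0.90)(-0.05) − (-0.30)(-0.35)] = 0.1500
  C_31 = (-0.30)(-0.10) − (0.00)(0.80) = 0.0300
  C_32 = −[(0.90)(-0.10) − (0.00)(-0.30)] = 0.0900
  C_33 = (0.90)(0.80) − (-0.30)(-0.30) = 0.6300
det(I−A) = Σ_j (I−A)_1j·C_1j = (0.90)(0.4750) + (-0.30)(0.2150) + (0.00)(0.2950) = 0.3630
adj(I−A) = Cᵀ =
  [ 0.4750   0.1800   0.0300]
  [ 0.2150   0.5400   0.0900]
  [ 0.2950   0.1500   0.6300]
(I − A)⁻¹ = adj(I−A) / det(I−A) ≈
  [   1.3085     0.4959     0.0826]
  [   0.5923     1.4876     0.2479]
  [   0.8127     0.4132     1.7355]
Δx = (I − A)⁻¹ Δd with Δd having +30 in the Mining component and 0 elsewhere.
So Δx_M = L_MM · (+30), where L_MM = adj(I−A)_MM / det(I−A) = 0.5400 / 0.3630.
Δx_M = 0.5400 × (+30) / 0.3630 = 16.20 / 0.3630 ≈ 44.63.

Δx_M = 44.63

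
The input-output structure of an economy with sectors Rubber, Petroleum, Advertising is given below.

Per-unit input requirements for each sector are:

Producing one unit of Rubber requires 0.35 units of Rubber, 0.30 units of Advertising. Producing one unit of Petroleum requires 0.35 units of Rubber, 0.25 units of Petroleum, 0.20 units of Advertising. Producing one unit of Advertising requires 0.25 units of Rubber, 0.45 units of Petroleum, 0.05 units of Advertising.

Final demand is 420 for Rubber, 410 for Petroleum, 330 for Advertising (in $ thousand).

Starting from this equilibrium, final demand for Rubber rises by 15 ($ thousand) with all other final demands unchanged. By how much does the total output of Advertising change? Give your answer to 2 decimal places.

Δx_3 = 11.21

I − A =
  [   0.65    -0.35    -0.25]
  [   0.00     0.75    -0.45]
  [  -0.30    -0.20     0.95]
Cofactors of I−A, C_ij = (−1)^(i+j)·(minor ij) (rows/columns in the sector order above):
  C_11 = (0.75)(0.95) − (-0.45)(-0.20) = 0.6225
  C_12 = −[(0.00)(0.95) − (-0.45)(-0.30)] = 0.1350
  C_13 = (0.00)(-0.20) − (0.75)(-0.30) = 0.2250
  C_21 = −[(-0.35)(0.95) − (-0.25)(-0.20)] = 0.3825
  C_22 = (0.65)(0.95) − (-0.25)(-0.30) = 0.5425
  C_23 = −[(0.65)(-0.20) − (-0.35)(-0.30)] = 0.2350
  C_31 = (-0.35)(-0.45) − (-0.25)(0.75) = 0.3450
  C_32 = −[(0.65)(-0.45) − (-0.25)(0.00)] = 0.2925
  C_33 = (0.65)(0.75) − (-0.35)(0.00) = 0.4875
det(I−A) = Σ_j (I−A)_1j·C_1j = (0.65)(0.6225) + (-0.35)(0.1350) + (-0.25)(0.2250) = 0.301125
adj(I−A) = Cᵀ =
  [ 0.6225   0.3825   0.3450]
  [ 0.1350   0.5425   0.2925]
  [ 0.2250   0.2350   0.4875]
(I − A)⁻¹ = adj(I−A) / det(I−A) ≈
  [   2.0672     1.2702     1.1457]
  [   0.4483     1.8016     0.9714]
  [   0.7472     0.7804     1.6189]
Δx = (I − A)⁻¹ Δd with Δd having +15 in the Rubber component and 0 elsewhere.
So Δx_3 = L_31 · (+15), where L_31 = adj(I−A)_31 / det(I−A) = 0.2250 / 0.301125.
Δx_3 = 0.2250 × (+15) / 0.301125 = 3.375 / 0.301125 ≈ 11.21.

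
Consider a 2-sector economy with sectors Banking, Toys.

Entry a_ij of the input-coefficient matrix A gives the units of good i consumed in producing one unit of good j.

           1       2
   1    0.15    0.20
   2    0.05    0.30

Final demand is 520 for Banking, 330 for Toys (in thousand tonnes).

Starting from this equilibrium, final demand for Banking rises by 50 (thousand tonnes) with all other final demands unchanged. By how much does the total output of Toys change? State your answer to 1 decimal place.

I − A =
  [   0.85    -0.20]
  [  -0.05     0.70]
det(I−A) = (0.85)(0.70) − (-0.20)(-0.05) = 0.5850
adj(I−A) = [[0.70, 0.20], [0.05, 0.85]]
(I − A)⁻¹ = adj(I−A) / det(I−A) ≈
  [   1.1966     0.3419]
  [   0.0855     1.4530]
Δx = (I − A)⁻¹ Δd with Δd having +50 in the Banking component and 0 elsewhere.
So Δx_2 = L_21 · (+50), where L_21 = adj(I−A)_21 / det(I−A) = 0.05 / 0.5850.
Δx_2 = 0.05 × (+50) / 0.5850 = 2.50 / 0.5850 ≈ 4.3.

Δx_2 = 4.3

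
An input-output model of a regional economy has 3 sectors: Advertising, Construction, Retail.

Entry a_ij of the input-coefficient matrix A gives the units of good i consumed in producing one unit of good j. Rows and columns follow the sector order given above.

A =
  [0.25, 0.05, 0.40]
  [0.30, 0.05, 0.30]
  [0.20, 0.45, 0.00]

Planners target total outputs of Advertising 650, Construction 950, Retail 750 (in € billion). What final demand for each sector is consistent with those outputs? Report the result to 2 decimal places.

d_A = 140.00, d_C = 482.50, d_R = 192.50

I − A =
  [   0.75    -0.05    -0.40]
  [  -0.30     0.95    -0.30]
  [  -0.20    -0.45     1.00]
d = (I − A) x:
  d_A = (+0.75)·650 + (-0.05)·950 + (-0.40)·750 = 140.00
  d_C = (-0.30)·650 + (+0.95)·950 + (-0.30)·750 = 482.50
  d_R = (-0.20)·650 + (-0.45)·950 + (+1.00)·750 = 192.50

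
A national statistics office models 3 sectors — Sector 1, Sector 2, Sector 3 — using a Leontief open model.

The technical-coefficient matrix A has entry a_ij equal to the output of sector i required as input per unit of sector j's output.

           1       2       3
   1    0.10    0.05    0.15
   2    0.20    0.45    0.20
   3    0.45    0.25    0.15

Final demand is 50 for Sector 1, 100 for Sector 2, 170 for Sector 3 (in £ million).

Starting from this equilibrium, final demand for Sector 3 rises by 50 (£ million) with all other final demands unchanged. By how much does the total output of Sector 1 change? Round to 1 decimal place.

Δx_1 = 14.5

I − A =
  [   0.90    -0.05    -0.15]
  [  -0.20     0.55    -0.20]
  [  -0.45    -0.25     0.85]
Cofactors of I−A, C_ij = (−1)^(i+j)·(minor ij) (rows/columns in the sector order above):
  C_11 = (0.55)(0.85) − (-0.20)(-0.25) = 0.4175
  C_12 = −[(-0.20)(0.85) − (-0.20)(-0.45)] = 0.2600
  C_13 = (-0.20)(-0.25) − (0.55)(-0.45) = 0.2975
  C_21 = −[(-0.05)(0.85) − (-0.15)(-0.25)] = 0.0800
  C_22 = (0.90)(0.85) − (-0.15)(-0.45) = 0.6975
  C_23 = −[(0.90)(-0.25) − (-0.05)(-0.45)] = 0.2475
  C_31 = (-0.05)(-0.20) − (-0.15)(0.55) = 0.0925
  C_32 = −[(0.90)(-0.20) − (-0.15)(-0.20)] = 0.2100
  C_33 = (0.90)(0.55) − (-0.05)(-0.20) = 0.4850
det(I−A) = Σ_j (I−A)_1j·C_1j = (0.90)(0.4175) + (-0.05)(0.2600) + (-0.15)(0.2975) = 0.318125
adj(I−A) = Cᵀ =
  [ 0.4175   0.0800   0.0925]
  [ 0.2600   0.6975   0.2100]
  [ 0.2975   0.2475   0.4850]
(I − A)⁻¹ = adj(I−A) / det(I−A) ≈
  [   1.3124     0.2515     0.2908]
  [   0.8173     2.1925     0.6601]
  [   0.9352     0.7780     1.5246]
Δx = (I − A)⁻¹ Δd with Δd having +50 in the Sector 3 component and 0 elsewhere.
So Δx_1 = L_13 · (+50), where L_13 = adj(I−A)_13 / det(I−A) = 0.0925 / 0.318125.
Δx_1 = 0.0925 × (+50) / 0.318125 = 4.625 / 0.318125 ≈ 14.5.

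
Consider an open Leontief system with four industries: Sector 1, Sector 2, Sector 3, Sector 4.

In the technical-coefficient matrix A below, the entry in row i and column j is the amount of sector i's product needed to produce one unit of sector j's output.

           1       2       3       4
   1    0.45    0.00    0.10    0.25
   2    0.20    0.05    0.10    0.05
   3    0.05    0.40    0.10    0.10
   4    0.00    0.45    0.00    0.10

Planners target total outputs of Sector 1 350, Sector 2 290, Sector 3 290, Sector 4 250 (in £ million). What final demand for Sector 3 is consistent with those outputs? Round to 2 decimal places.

I − A =
  [   0.55     0.00    -0.10    -0.25]
  [  -0.20     0.95    -0.10    -0.05]
  [  -0.05    -0.40     0.90    -0.10]
  [   0.00    -0.45     0.00     0.90]
d = (I − A) x:
  d_1 = (+0.55)·350 + (+0.00)·290 + (-0.10)·290 + (-0.25)·250 = 101.00
  d_2 = (-0.20)·350 + (+0.95)·290 + (-0.10)·290 + (-0.05)·250 = 164.00
  d_3 = (-0.05)·350 + (-0.40)·290 + (+0.90)·290 + (-0.10)·250 = 102.50
  d_4 = (+0.00)·350 + (-0.45)·290 + (+0.00)·290 + (+0.90)·250 = 94.50

d_3 = 102.50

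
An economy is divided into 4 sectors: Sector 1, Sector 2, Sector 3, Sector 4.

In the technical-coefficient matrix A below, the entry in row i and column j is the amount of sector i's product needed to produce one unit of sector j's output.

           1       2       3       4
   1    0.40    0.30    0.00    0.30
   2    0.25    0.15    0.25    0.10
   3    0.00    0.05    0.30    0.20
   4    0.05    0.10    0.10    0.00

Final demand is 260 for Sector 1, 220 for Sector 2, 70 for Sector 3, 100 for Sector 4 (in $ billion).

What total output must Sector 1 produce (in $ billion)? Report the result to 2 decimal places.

x_1 = 840.60

I − A =
  [   0.60    -0.30     0.00    -0.30]
  [  -0.25     0.85    -0.25    -0.10]
  [   0.00    -0.05     0.70    -0.20]
  [  -0.05    -0.10    -0.10     1.00]
Compute the cofactors C_ij = (−1)^(i+j)·(3×3 minor ij) of I−A; the adjugate is their transpose:
adj(I−A) = Cᵀ =
  [ 0.553000   0.226500   0.111000   0.210750]
  [ 0.176000   0.397500   0.159750   0.124500]
  [ 0.026250   0.044250   0.407250   0.093750]
  [ 0.047875   0.055500   0.062250   0.297000]
det(I−A) = Σ_j (I−A)_1j·C_1j = (0.60)(0.553000) + (-0.30)(0.176000) + (0.00)(0.026250) + (-0.30)(0.047875) = 0.2646375
(I − A)⁻¹ = adj(I−A) / det(I−A) ≈
  [   2.0897     0.8559     0.4194     0.7964]
  [   0.6651     1.5021     0.6037     0.4705]
  [   0.0992     0.1672     1.5389     0.3543]
  [   0.1809     0.2097     0.2352     1.1223]
x = (I − A)⁻¹ d = adj(I−A)·d / det(I−A), with det(I−A) = 0.2646375:
  x_1 = (0.553000·260 + 0.226500·220 + 0.111000·70 + 0.210750·100) / 0.2646375 = 222.455 / 0.2646375 ≈ 840.60
  x_2 = (0.176000·260 + 0.397500·220 + 0.159750·70 + 0.124500·100) / 0.2646375 = 156.8425 / 0.2646375 ≈ 592.67
  x_3 = (0.026250·260 + 0.044250·220 + 0.407250·70 + 0.093750·100) / 0.2646375 = 54.4425 / 0.2646375 ≈ 205.72
  x_4 = (0.047875·260 + 0.055500·220 + 0.062250·70 + 0.297000·100) / 0.2646375 = 58.715 / 0.2646375 ≈ 221.87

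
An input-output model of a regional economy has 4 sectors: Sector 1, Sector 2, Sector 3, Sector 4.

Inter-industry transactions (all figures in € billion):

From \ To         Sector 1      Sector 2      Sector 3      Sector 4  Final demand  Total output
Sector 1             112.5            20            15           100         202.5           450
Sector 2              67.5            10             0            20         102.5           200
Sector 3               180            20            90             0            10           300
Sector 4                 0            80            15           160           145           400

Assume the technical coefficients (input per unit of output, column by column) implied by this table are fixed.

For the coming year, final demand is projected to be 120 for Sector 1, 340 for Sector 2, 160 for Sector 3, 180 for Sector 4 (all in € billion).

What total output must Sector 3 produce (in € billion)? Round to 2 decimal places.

Technical coefficients a_ij = z_ij / X_j:
  a_11 = 112.5/450 = 0.25, a_21 = 67.5/450 = 0.15, a_31 = 180/450 = 0.40, a_41 = 0/450 = 0.00
  a_12 = 20/200 = 0.10, a_22 = 10/200 = 0.05, a_32 = 20/200 = 0.10, a_42 = 80/200 = 0.40
  a_13 = 15/300 = 0.05, a_23 = 0/300 = 0.00, a_33 = 90/300 = 0.30, a_43 = 15/300 = 0.05
  a_14 = 100/400 = 0.25, a_24 = 20/400 = 0.05, a_34 = 0/400 = 0.00, a_44 = 160/400 = 0.40
I − A =
  [   0.75    -0.10    -0.05    -0.25]
  [  -0.15     0.95     0.00    -0.05]
  [  -0.40    -0.10     0.70     0.00]
  [   0.00    -0.40    -0.05     0.60]
Compute the cofactors C_ij = (−1)^(i+j)·(3×3 minor ij) of I−A; the adjugate is their transpose:
adj(I−A) = Cᵀ =
  [ 0.384750   0.116250   0.039625   0.170000]
  [ 0.064000   0.298000   0.008250   0.051500]
  [ 0.229000   0.109000   0.388500   0.104500]
  [ 0.061750   0.207750   0.037875   0.468500]
det(I−A) = Σ_j (I−A)_1j·C_1j = (0.75)(0.384750) + (-0.10)(0.064000) + (-0.05)(0.229000) + (-0.25)(0.061750) = 0.255275
(I − A)⁻¹ = adj(I−A) / det(I−A) ≈
  [   1.5072     0.4554     0.1552     0.6659]
  [   0.2507     1.1674     0.0323     0.2017]
  [   0.8971     0.4270     1.5219     0.4094]
  [   0.2419     0.8138     0.1484     1.8353]
x = (I − A)⁻¹ d = adj(I−A)·d / det(I−A), with det(I−A) = 0.255275:
  x_1 = (0.384750·120 + 0.116250·340 + 0.039625·160 + 0.170000·180) / 0.255275 = 122.635 / 0.255275 ≈ 480.40
  x_2 = (0.064000·120 + 0.298000·340 + 0.008250·160 + 0.051500·180) / 0.255275 = 119.59 / 0.255275 ≈ 468.48
  x_3 = (0.229000·120 + 0.109000·340 + 0.388500·160 + 0.104500·180) / 0.255275 = 145.51 / 0.255275 ≈ 570.01
  x_4 = (0.061750·120 + 0.207750·340 + 0.037875·160 + 0.468500·180) / 0.255275 = 168.435 / 0.255275 ≈ 659.82

x_3 = 570.01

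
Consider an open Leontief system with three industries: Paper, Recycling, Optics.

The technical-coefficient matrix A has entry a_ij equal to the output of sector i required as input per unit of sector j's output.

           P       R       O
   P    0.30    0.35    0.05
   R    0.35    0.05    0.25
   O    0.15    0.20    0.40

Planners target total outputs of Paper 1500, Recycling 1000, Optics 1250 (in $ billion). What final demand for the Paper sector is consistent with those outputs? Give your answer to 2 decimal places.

d_P = 637.50

I − A =
  [   0.70    -0.35    -0.05]
  [  -0.35     0.95    -0.25]
  [  -0.15    -0.20     0.60]
d = (I − A) x:
  d_P = (+0.70)·1500 + (-0.35)·1000 + (-0.05)·1250 = 637.50
  d_R = (-0.35)·1500 + (+0.95)·1000 + (-0.25)·1250 = 112.50
  d_O = (-0.15)·1500 + (-0.20)·1000 + (+0.60)·1250 = 325.00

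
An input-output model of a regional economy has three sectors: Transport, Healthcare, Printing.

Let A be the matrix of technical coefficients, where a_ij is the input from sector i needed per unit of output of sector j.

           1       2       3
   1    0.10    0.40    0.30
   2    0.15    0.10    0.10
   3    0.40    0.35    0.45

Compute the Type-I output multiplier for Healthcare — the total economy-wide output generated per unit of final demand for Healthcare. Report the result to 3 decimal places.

m_2 = 4.870

I − A =
  [   0.90    -0.40    -0.30]
  [  -0.15     0.90    -0.10]
  [  -0.40    -0.35     0.55]
Cofactors of I−A, C_ij = (−1)^(i+j)·(minor ij) (rows/columns in the sector order above):
  C_11 = (0.90)(0.55) − (-0.10)(-0.35) = 0.4600
  C_12 = −[(-0.15)(0.55) − (-0.10)(-0.40)] = 0.1225
  C_13 = (-0.15)(-0.35) − (0.90)(-0.40) = 0.4125
  C_21 = −[(-0.40)(0.55) − (-0.30)(-0.35)] = 0.3250
  C_22 = (0.90)(0.55) − (-0.30)(-0.40) = 0.3750
  C_23 = −[(0.90)(-0.35) − (-0.40)(-0.40)] = 0.4750
  C_31 = (-0.40)(-0.10) − (-0.30)(0.90) = 0.3100
  C_32 = −[(0.90)(-0.10) − (-0.30)(-0.15)] = 0.1350
  C_33 = (0.90)(0.90) − (-0.40)(-0.15) = 0.7500
det(I−A) = Σ_j (I−A)_1j·C_1j = (0.90)(0.4600) + (-0.40)(0.1225) + (-0.30)(0.4125) = 0.24125
adj(I−A) = Cᵀ =
  [ 0.4600   0.3250   0.3100]
  [ 0.1225   0.3750   0.1350]
  [ 0.4125   0.4750   0.7500]
(I − A)⁻¹ = adj(I−A) / det(I−A) ≈
  [   1.9067     1.3472     1.2850]
  [   0.5078     1.5544     0.5596]
  [   1.7098     1.9689     3.1088]
The output multiplier for sector j is the column-j sum of the Leontief inverse (I − A)⁻¹ = adj(I−A) / det(I−A).
Column 2 of adj(I−A): (0.3250, 0.3750, 0.4750); det(I−A) = 0.24125.
m_2 = (0.3250 + 0.3750 + 0.4750) / 0.24125 = 1.175 / 0.24125 ≈ 4.870.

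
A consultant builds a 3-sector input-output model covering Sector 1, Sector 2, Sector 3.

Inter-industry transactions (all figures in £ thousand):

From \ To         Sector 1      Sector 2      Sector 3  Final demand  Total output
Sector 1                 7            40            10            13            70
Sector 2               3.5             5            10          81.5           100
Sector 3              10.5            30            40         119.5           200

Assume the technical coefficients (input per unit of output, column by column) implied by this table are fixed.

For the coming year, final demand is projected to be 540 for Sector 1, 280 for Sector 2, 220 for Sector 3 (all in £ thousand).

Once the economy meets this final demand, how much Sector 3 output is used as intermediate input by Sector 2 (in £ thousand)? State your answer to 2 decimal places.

Technical coefficients a_ij = z_ij / X_j:
  a_11 = 7/70 = 0.10, a_21 = 3.5/70 = 0.05, a_31 = 10.5/70 = 0.15
  a_12 = 40/100 = 0.40, a_22 = 5/100 = 0.05, a_32 = 30/100 = 0.30
  a_13 = 10/200 = 0.05, a_23 = 10/200 = 0.05, a_33 = 40/200 = 0.20
I − A =
  [   0.90    -0.40    -0.05]
  [  -0.05     0.95    -0.05]
  [  -0.15    -0.30     0.80]
Cofactors of I−A, C_ij = (−1)^(i+j)·(minor ij) (rows/columns in the sector order above):
  C_11 = (0.95)(0.80) − (-0.05)(-0.30) = 0.7450
  C_12 = −[(-0.05)(0.80) − (-0.05)(-0.15)] = 0.0475
  C_13 = (-0.05)(-0.30) − (0.95)(-0.15) = 0.1575
  C_21 = −[(-0.40)(0.80) − (-0.05)(-0.30)] = 0.3350
  C_22 = (0.90)(0.80) − (-0.05)(-0.15) = 0.7125
  C_23 = −[(0.90)(-0.30) − (-0.40)(-0.15)] = 0.3300
  C_31 = (-0.40)(-0.05) − (-0.05)(0.95) = 0.0675
  C_32 = −[(0.90)(-0.05) − (-0.05)(-0.05)] = 0.0475
  C_33 = (0.90)(0.95) − (-0.40)(-0.05) = 0.8350
det(I−A) = Σ_j (I−A)_1j·C_1j = (0.90)(0.7450) + (-0.40)(0.0475) + (-0.05)(0.1575) = 0.643625
adj(I−A) = Cᵀ =
  [ 0.7450   0.3350   0.0675]
  [ 0.0475   0.7125   0.0475]
  [ 0.1575   0.3300   0.8350]
(I − A)⁻¹ = adj(I−A) / det(I−A) ≈
  [   1.1575     0.5205     0.1049]
  [   0.0738     1.1070     0.0738]
  [   0.2447     0.5127     1.2973]
First solve x = (I − A)⁻¹ d = adj(I−A)·d / det(I−A); in particular x_2 = (0.0475·540 + 0.7125·280 + 0.0475·220) / 0.643625 = 235.60 / 0.643625 ≈ 366.0517.
Intermediate flow from 3 to 2: z_32 = a_32 · x_2 = 0.30 × 235.60 / 0.643625 = 70.68 / 0.643625 ≈ 109.82.

z_32 = 109.82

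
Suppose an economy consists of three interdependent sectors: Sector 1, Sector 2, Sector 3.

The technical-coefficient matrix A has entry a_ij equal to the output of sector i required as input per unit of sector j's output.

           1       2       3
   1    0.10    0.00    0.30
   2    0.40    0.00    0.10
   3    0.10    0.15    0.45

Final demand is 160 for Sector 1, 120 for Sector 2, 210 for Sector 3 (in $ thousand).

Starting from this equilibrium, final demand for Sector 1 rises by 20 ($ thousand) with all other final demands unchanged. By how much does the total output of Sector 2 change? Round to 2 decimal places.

Δx_2 = 10.61

I − A =
  [   0.90     0.00    -0.30]
  [  -0.40     1.00    -0.10]
  [  -0.10    -0.15     0.55]
Cofactors of I−A, C_ij = (−1)^(i+j)·(minor ij) (rows/columns in the sector order above):
  C_11 = (1.00)(0.55) − (-0.10)(-0.15) = 0.5350
  C_12 = −[(-0.40)(0.55) − (-0.10)(-0.10)] = 0.2300
  C_13 = (-0.40)(-0.15) − (1.00)(-0.10) = 0.1600
  C_21 = −[(0.00)(0.55) − (-0.30)(-0.15)] = 0.0450
  C_22 = (0.90)(0.55) − (-0.30)(-0.10) = 0.4650
  C_23 = −[(0.90)(-0.15) − (0.00)(-0.10)] = 0.1350
  C_31 = (0.00)(-0.10) − (-0.30)(1.00) = 0.3000
  C_32 = −[(0.90)(-0.10) − (-0.30)(-0.40)] = 0.2100
  C_33 = (0.90)(1.00) − (0.00)(-0.40) = 0.9000
det(I−A) = Σ_j (I−A)_1j·C_1j = (0.90)(0.5350) + (0.00)(0.2300) + (-0.30)(0.1600) = 0.4335
adj(I−A) = Cᵀ =
  [ 0.5350   0.0450   0.3000]
  [ 0.2300   0.4650   0.2100]
  [ 0.1600   0.1350   0.9000]
(I − A)⁻¹ = adj(I−A) / det(I−A) ≈
  [   1.2341     0.1038     0.6920]
  [   0.5306     1.0727     0.4844]
  [   0.3691     0.3114     2.0761]
Δx = (I − A)⁻¹ Δd with Δd having +20 in the Sector 1 component and 0 elsewhere.
So Δx_2 = L_21 · (+20), where L_21 = adj(I−A)_21 / det(I−A) = 0.2300 / 0.4335.
Δx_2 = 0.2300 × (+20) / 0.4335 = 4.60 / 0.4335 ≈ 10.61.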